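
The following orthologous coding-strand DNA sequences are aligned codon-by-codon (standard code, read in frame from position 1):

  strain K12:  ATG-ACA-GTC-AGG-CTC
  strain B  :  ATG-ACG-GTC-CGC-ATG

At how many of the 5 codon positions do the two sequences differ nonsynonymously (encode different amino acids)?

Codon 1: ATG Met / ATG Met — identical.
Codon 2: ACA Thr / ACG Thr — synonymous.
Codon 3: GTC Val / GTC Val — identical.
Codon 4: AGG Arg / CGC Arg — synonymous.
Codon 5: CTC Leu / ATG Met — nonsynonymous.
Nonsynonymous differences: 1.

1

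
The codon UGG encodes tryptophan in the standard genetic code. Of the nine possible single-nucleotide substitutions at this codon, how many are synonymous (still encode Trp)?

0

Position 1: none → 0 synonymous.
Position 2: none → 0 synonymous.
Position 3: none → 0 synonymous.
Total: 0 + 0 + 0 = 0.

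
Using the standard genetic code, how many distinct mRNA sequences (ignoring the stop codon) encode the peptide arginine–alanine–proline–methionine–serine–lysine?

1152

Arg: 6 codons.
Ala: 4 codons.
Pro: 4 codons.
Met: 1 codon.
Ser: 6 codons.
Lys: 2 codons.
6 × 4 × 4 × 1 × 6 × 2 = 1152.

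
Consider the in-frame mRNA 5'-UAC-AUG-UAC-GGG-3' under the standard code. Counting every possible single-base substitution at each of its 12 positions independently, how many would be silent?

Codon 1 (UAC, Tyr): 1 synonymous substitution.
Codon 2 (AUG, Met): 0 synonymous substitutions.
Codon 3 (UAC, Tyr): 1 synonymous substitution.
Codon 4 (GGG, Gly): 3 synonymous substitutions.
Total: 1 + 0 + 1 + 3 = 5.

5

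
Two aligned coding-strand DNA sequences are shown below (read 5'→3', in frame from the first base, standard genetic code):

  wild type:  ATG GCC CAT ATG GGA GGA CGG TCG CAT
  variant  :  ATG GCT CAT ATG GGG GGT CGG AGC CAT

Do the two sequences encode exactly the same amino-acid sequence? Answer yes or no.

yes

Codon 1: ATG Met / ATG Met — identical.
Codon 2: GCC Ala / GCT Ala — synonymous.
Codon 3: CAT His / CAT His — identical.
Codon 4: ATG Met / ATG Met — identical.
Codon 5: GGA Gly / GGG Gly — synonymous.
Codon 6: GGA Gly / GGT Gly — synonymous.
Codon 7: CGG Arg / CGG Arg — identical.
Codon 8: TCG Ser / AGC Ser — synonymous.
Codon 9: CAT His / CAT His — identical.
Nonsynonymous differences: 0 → same protein.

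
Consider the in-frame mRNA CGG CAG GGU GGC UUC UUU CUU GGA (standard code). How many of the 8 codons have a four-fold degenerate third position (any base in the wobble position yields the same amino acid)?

Codon 1 CGG (Arg): third position 4-fold.
Codon 2 CAG (Gln): third position 2-fold.
Codon 3 GGU (Gly): third position 4-fold.
Codon 4 GGC (Gly): third position 4-fold.
Codon 5 UUC (Phe): third position 2-fold.
Codon 6 UUU (Phe): third position 2-fold.
Codon 7 CUU (Leu): third position 4-fold.
Codon 8 GGA (Gly): third position 4-fold.
Four-fold degenerate third positions: 5.

5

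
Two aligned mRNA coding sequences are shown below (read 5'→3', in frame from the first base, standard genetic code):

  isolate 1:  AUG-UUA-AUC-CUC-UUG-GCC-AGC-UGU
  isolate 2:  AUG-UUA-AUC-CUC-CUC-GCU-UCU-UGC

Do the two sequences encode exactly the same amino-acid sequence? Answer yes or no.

yes

Codon 1: AUG Met / AUG Met — identical.
Codon 2: UUA Leu / UUA Leu — identical.
Codon 3: AUC Ile / AUC Ile — identical.
Codon 4: CUC Leu / CUC Leu — identical.
Codon 5: UUG Leu / CUC Leu — synonymous.
Codon 6: GCC Ala / GCU Ala — synonymous.
Codon 7: AGC Ser / UCU Ser — synonymous.
Codon 8: UGU Cys / UGC Cys — synonymous.
Nonsynonymous differences: 0 → same protein.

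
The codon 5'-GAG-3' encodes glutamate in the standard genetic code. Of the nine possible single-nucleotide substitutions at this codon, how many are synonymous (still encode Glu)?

Position 1: none → 0 synonymous.
Position 2: none → 0 synonymous.
Position 3: GAA → 1 synonymous.
Total: 0 + 0 + 1 = 1.

1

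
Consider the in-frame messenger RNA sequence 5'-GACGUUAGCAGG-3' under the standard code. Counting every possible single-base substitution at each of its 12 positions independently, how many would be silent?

7

Codon 1 (GAC, Asp): 1 synonymous substitution.
Codon 2 (GUU, Val): 3 synonymous substitutions.
Codon 3 (AGC, Ser): 1 synonymous substitution.
Codon 4 (AGG, Arg): 2 synonymous substitutions.
Total: 1 + 3 + 1 + 2 = 7.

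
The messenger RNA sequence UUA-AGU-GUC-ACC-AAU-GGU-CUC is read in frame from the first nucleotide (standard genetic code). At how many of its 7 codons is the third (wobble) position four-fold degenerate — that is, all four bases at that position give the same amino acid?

4

Codon 1 UUA (Leu): third position 2-fold.
Codon 2 AGU (Ser): third position 2-fold.
Codon 3 GUC (Val): third position 4-fold.
Codon 4 ACC (Thr): third position 4-fold.
Codon 5 AAU (Asn): third position 2-fold.
Codon 6 GGU (Gly): third position 4-fold.
Codon 7 CUC (Leu): third position 4-fold.
Four-fold degenerate third positions: 4.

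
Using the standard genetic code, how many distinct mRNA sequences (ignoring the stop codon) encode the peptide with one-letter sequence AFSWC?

Ala: 4 codons.
Phe: 2 codons.
Ser: 6 codons.
Trp: 1 codon.
Cys: 2 codons.
4 × 2 × 6 × 1 × 2 = 96.

96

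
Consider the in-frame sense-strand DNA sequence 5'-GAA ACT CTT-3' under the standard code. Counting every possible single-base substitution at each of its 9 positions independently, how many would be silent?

7

Codon 1 (GAA, Glu): 1 synonymous substitution.
Codon 2 (ACT, Thr): 3 synonymous substitutions.
Codon 3 (CTT, Leu): 3 synonymous substitutions.
Total: 1 + 3 + 3 = 7.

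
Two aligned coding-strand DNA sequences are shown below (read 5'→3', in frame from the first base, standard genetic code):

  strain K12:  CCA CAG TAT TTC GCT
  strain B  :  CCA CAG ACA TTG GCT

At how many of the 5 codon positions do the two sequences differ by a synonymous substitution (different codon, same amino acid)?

0

Codon 1: CCA Pro / CCA Pro — identical.
Codon 2: CAG Gln / CAG Gln — identical.
Codon 3: TAT Tyr / ACA Thr — nonsynonymous.
Codon 4: TTC Phe / TTG Leu — nonsynonymous.
Codon 5: GCT Ala / GCT Ala — identical.
Synonymous differences: 0.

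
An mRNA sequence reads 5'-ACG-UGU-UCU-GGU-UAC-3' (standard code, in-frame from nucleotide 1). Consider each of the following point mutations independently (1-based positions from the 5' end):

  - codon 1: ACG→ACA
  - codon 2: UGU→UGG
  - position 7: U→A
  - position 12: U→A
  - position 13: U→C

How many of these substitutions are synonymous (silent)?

2

Codon 1: ACG (Thr) → ACA (Thr) — synonymous.
Codon 2: UGU (Cys) → UGG (Trp) — missense.
Codon 3: UCU (Ser) → ACU (Thr) — missense.
Codon 4: GGU (Gly) → GGA (Gly) — synonymous.
Codon 5: UAC (Tyr) → CAC (His) — missense.
Synonymous: 2 of 5.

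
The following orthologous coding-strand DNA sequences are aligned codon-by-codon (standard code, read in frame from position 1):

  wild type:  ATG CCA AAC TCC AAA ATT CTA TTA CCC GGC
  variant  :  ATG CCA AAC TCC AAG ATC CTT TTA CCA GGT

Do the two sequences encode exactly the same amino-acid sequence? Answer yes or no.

yes

Codon 1: ATG Met / ATG Met — identical.
Codon 2: CCA Pro / CCA Pro — identical.
Codon 3: AAC Asn / AAC Asn — identical.
Codon 4: TCC Ser / TCC Ser — identical.
Codon 5: AAA Lys / AAG Lys — synonymous.
Codon 6: ATT Ile / ATC Ile — synonymous.
Codon 7: CTA Leu / CTT Leu — synonymous.
Codon 8: TTA Leu / TTA Leu — identical.
Codon 9: CCC Pro / CCA Pro — synonymous.
Codon 10: GGC Gly / GGT Gly — synonymous.
Nonsynonymous differences: 0 → same protein.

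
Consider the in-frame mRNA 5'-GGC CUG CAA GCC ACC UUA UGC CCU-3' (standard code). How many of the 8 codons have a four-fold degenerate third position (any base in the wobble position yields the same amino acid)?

5

Codon 1 GGC (Gly): third position 4-fold.
Codon 2 CUG (Leu): third position 4-fold.
Codon 3 CAA (Gln): third position 2-fold.
Codon 4 GCC (Ala): third position 4-fold.
Codon 5 ACC (Thr): third position 4-fold.
Codon 6 UUA (Leu): third position 2-fold.
Codon 7 UGC (Cys): third position 2-fold.
Codon 8 CCU (Pro): third position 4-fold.
Four-fold degenerate third positions: 5.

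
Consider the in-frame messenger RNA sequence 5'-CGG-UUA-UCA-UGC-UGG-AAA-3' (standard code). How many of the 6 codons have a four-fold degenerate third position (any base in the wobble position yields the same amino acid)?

Codon 1 CGG (Arg): third position 4-fold.
Codon 2 UUA (Leu): third position 2-fold.
Codon 3 UCA (Ser): third position 4-fold.
Codon 4 UGC (Cys): third position 2-fold.
Codon 5 UGG (Trp): third position 1-fold.
Codon 6 AAA (Lys): third position 2-fold.
Four-fold degenerate third positions: 2.

2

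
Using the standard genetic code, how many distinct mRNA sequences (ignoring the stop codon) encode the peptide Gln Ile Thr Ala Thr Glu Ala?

3072

Gln: 2 codons.
Ile: 3 codons.
Thr: 4 codons.
Ala: 4 codons.
Thr: 4 codons.
Glu: 2 codons.
Ala: 4 codons.
2 × 3 × 4 × 4 × 4 × 2 × 4 = 3072.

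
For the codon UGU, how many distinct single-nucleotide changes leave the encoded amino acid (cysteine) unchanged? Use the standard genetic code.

1

Position 1: none → 0 synonymous.
Position 2: none → 0 synonymous.
Position 3: UGC → 1 synonymous.
Total: 0 + 0 + 1 = 1.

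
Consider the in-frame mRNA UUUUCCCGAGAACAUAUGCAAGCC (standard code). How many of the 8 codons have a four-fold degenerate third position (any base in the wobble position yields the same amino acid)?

3

Codon 1 UUU (Phe): third position 2-fold.
Codon 2 UCC (Ser): third position 4-fold.
Codon 3 CGA (Arg): third position 4-fold.
Codon 4 GAA (Glu): third position 2-fold.
Codon 5 CAU (His): third position 2-fold.
Codon 6 AUG (Met): third position 1-fold.
Codon 7 CAA (Gln): third position 2-fold.
Codon 8 GCC (Ala): third position 4-fold.
Four-fold degenerate third positions: 3.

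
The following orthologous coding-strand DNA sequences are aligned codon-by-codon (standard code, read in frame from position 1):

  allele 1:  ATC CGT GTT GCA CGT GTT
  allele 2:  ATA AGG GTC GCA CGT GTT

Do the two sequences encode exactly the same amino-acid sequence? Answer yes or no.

yes

Codon 1: ATC Ile / ATA Ile — synonymous.
Codon 2: CGT Arg / AGG Arg — synonymous.
Codon 3: GTT Val / GTC Val — synonymous.
Codon 4: GCA Ala / GCA Ala — identical.
Codon 5: CGT Arg / CGT Arg — identical.
Codon 6: GTT Val / GTT Val — identical.
Nonsynonymous differences: 0 → same protein.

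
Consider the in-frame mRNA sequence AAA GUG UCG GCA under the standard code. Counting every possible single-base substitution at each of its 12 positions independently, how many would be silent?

Codon 1 (AAA, Lys): 1 synonymous substitution.
Codon 2 (GUG, Val): 3 synonymous substitutions.
Codon 3 (UCG, Ser): 3 synonymous substitutions.
Codon 4 (GCA, Ala): 3 synonymous substitutions.
Total: 1 + 3 + 3 + 3 = 10.

10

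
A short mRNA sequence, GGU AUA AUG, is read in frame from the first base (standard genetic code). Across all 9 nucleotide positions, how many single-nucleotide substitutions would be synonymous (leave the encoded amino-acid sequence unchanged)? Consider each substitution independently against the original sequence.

Codon 1 (GGU, Gly): 3 synonymous substitutions.
Codon 2 (AUA, Ile): 2 synonymous substitutions.
Codon 3 (AUG, Met): 0 synonymous substitutions.
Total: 3 + 2 + 0 = 5.

5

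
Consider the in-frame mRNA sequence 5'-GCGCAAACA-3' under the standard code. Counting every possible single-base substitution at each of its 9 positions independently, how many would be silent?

Codon 1 (GCG, Ala): 3 synonymous substitutions.
Codon 2 (CAA, Gln): 1 synonymous substitution.
Codon 3 (ACA, Thr): 3 synonymous substitutions.
Total: 3 + 1 + 3 = 7.

7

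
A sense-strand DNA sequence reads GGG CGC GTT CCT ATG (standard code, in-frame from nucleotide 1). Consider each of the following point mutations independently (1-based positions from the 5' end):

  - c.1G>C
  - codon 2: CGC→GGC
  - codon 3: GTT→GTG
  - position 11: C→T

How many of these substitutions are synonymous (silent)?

1

Codon 1: GGG (Gly) → CGG (Arg) — missense.
Codon 2: CGC (Arg) → GGC (Gly) — missense.
Codon 3: GTT (Val) → GTG (Val) — synonymous.
Codon 4: CCT (Pro) → CTT (Leu) — missense.
Synonymous: 1 of 4.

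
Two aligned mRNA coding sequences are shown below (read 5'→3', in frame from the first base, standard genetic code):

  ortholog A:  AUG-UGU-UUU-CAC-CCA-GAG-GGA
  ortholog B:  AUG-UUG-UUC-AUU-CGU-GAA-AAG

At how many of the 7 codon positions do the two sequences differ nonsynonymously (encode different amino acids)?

4

Codon 1: AUG Met / AUG Met — identical.
Codon 2: UGU Cys / UUG Leu — nonsynonymous.
Codon 3: UUU Phe / UUC Phe — synonymous.
Codon 4: CAC His / AUU Ile — nonsynonymous.
Codon 5: CCA Pro / CGU Arg — nonsynonymous.
Codon 6: GAG Glu / GAA Glu — synonymous.
Codon 7: GGA Gly / AAG Lys — nonsynonymous.
Nonsynonymous differences: 4.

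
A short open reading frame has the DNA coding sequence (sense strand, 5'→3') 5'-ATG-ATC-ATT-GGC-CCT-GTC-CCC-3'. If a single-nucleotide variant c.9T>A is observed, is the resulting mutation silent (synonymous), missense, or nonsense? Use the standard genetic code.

silent

Position 9 falls in codon 3: ATT → Ile.
After the substitution the codon is ATA → Ile.
Both encode Ile, so the change is synonymous.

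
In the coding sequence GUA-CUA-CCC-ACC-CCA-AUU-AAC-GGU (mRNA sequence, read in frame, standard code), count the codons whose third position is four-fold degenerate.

Codon 1 GUA (Val): third position 4-fold.
Codon 2 CUA (Leu): third position 4-fold.
Codon 3 CCC (Pro): third position 4-fold.
Codon 4 ACC (Thr): third position 4-fold.
Codon 5 CCA (Pro): third position 4-fold.
Codon 6 AUU (Ile): third position 3-fold.
Codon 7 AAC (Asn): third position 2-fold.
Codon 8 GGU (Gly): third position 4-fold.
Four-fold degenerate third positions: 6.

6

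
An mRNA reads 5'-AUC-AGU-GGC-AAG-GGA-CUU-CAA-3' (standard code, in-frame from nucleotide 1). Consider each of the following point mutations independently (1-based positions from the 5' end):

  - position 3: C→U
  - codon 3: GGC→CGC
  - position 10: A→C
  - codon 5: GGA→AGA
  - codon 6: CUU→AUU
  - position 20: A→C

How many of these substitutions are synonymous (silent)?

1

Codon 1: AUC (Ile) → AUU (Ile) — synonymous.
Codon 3: GGC (Gly) → CGC (Arg) — missense.
Codon 4: AAG (Lys) → CAG (Gln) — missense.
Codon 5: GGA (Gly) → AGA (Arg) — missense.
Codon 6: CUU (Leu) → AUU (Ile) — missense.
Codon 7: CAA (Gln) → CCA (Pro) — missense.
Synonymous: 1 of 6.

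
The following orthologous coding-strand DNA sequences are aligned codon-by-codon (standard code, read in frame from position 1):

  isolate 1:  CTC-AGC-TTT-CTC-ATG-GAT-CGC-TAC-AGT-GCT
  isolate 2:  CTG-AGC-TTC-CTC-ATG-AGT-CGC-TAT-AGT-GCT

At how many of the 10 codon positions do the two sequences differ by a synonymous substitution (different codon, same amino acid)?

3

Codon 1: CTC Leu / CTG Leu — synonymous.
Codon 2: AGC Ser / AGC Ser — identical.
Codon 3: TTT Phe / TTC Phe — synonymous.
Codon 4: CTC Leu / CTC Leu — identical.
Codon 5: ATG Met / ATG Met — identical.
Codon 6: GAT Asp / AGT Ser — nonsynonymous.
Codon 7: CGC Arg / CGC Arg — identical.
Codon 8: TAC Tyr / TAT Tyr — synonymous.
Codon 9: AGT Ser / AGT Ser — identical.
Codon 10: GCT Ala / GCT Ala — identical.
Synonymous differences: 3.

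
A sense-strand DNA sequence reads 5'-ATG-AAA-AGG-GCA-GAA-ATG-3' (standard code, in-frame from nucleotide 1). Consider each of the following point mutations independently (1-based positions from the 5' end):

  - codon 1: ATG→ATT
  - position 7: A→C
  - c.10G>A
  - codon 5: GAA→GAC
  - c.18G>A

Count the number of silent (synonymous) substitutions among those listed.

Codon 1: ATG (Met) → ATT (Ile) — missense.
Codon 3: AGG (Arg) → CGG (Arg) — synonymous.
Codon 4: GCA (Ala) → ACA (Thr) — missense.
Codon 5: GAA (Glu) → GAC (Asp) — missense.
Codon 6: ATG (Met) → ATA (Ile) — missense.
Synonymous: 1 of 5.

1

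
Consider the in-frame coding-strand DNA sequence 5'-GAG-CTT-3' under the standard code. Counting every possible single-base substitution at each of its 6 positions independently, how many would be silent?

Codon 1 (GAG, Glu): 1 synonymous substitution.
Codon 2 (CTT, Leu): 3 synonymous substitutions.
Total: 1 + 3 = 4.

4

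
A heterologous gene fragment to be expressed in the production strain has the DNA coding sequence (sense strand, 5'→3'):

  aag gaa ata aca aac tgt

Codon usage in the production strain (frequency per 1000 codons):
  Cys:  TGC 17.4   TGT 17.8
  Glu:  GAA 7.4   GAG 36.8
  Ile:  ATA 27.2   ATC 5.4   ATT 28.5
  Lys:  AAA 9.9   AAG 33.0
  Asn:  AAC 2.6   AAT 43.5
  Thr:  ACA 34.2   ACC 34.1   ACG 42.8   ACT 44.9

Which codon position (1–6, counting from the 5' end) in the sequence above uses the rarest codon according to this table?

5

Codon 1 AAG (Lys): 33.0 per 1000.
Codon 2 GAA (Glu): 7.4 per 1000.
Codon 3 ATA (Ile): 27.2 per 1000.
Codon 4 ACA (Thr): 34.2 per 1000.
Codon 5 AAC (Asn): 2.6 per 1000.
Codon 6 TGT (Cys): 17.8 per 1000.
Lowest frequency is 2.6 at codon 5.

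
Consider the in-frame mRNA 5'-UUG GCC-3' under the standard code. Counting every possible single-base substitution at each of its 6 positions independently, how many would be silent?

Codon 1 (UUG, Leu): 2 synonymous substitutions.
Codon 2 (GCC, Ala): 3 synonymous substitutions.
Total: 2 + 3 = 5.

5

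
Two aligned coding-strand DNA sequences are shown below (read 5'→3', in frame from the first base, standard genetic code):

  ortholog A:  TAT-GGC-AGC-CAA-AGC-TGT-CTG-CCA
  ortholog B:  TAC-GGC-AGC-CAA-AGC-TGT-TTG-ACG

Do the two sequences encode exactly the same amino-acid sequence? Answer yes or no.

no

Codon 1: TAT Tyr / TAC Tyr — synonymous.
Codon 2: GGC Gly / GGC Gly — identical.
Codon 3: AGC Ser / AGC Ser — identical.
Codon 4: CAA Gln / CAA Gln — identical.
Codon 5: AGC Ser / AGC Ser — identical.
Codon 6: TGT Cys / TGT Cys — identical.
Codon 7: CTG Leu / TTG Leu — synonymous.
Codon 8: CCA Pro / ACG Thr — nonsynonymous.
Nonsynonymous differences: 1 → different protein.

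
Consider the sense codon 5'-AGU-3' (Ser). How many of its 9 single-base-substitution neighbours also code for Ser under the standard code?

Position 1: none → 0 synonymous.
Position 2: none → 0 synonymous.
Position 3: AGC → 1 synonymous.
Total: 0 + 0 + 1 = 1.

1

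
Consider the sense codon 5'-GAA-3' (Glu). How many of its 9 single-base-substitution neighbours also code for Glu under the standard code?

1

Position 1: none → 0 synonymous.
Position 2: none → 0 synonymous.
Position 3: GAG → 1 synonymous.
Total: 0 + 0 + 1 = 1.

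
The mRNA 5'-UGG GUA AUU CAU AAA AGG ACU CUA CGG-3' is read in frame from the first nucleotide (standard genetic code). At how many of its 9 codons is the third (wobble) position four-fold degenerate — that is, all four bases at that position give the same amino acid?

Codon 1 UGG (Trp): third position 1-fold.
Codon 2 GUA (Val): third position 4-fold.
Codon 3 AUU (Ile): third position 3-fold.
Codon 4 CAU (His): third position 2-fold.
Codon 5 AAA (Lys): third position 2-fold.
Codon 6 AGG (Arg): third position 2-fold.
Codon 7 ACU (Thr): third position 4-fold.
Codon 8 CUA (Leu): third position 4-fold.
Codon 9 CGG (Arg): third position 4-fold.
Four-fold degenerate third positions: 4.

4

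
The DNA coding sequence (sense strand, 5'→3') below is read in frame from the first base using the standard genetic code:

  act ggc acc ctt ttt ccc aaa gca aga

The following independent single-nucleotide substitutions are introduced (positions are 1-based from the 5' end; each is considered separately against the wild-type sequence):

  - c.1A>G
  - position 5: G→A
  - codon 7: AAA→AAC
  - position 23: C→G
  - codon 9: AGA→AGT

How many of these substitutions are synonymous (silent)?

0

Codon 1: ACT (Thr) → GCT (Ala) — missense.
Codon 2: GGC (Gly) → GAC (Asp) — missense.
Codon 7: AAA (Lys) → AAC (Asn) — missense.
Codon 8: GCA (Ala) → GGA (Gly) — missense.
Codon 9: AGA (Arg) → AGT (Ser) — missense.
Synonymous: 0 of 5.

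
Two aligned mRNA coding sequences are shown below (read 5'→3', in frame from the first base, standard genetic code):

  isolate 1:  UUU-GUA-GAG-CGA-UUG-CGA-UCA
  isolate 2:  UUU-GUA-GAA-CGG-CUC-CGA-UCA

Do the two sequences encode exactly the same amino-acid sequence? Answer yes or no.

Codon 1: UUU Phe / UUU Phe — identical.
Codon 2: GUA Val / GUA Val — identical.
Codon 3: GAG Glu / GAA Glu — synonymous.
Codon 4: CGA Arg / CGG Arg — synonymous.
Codon 5: UUG Leu / CUC Leu — synonymous.
Codon 6: CGA Arg / CGA Arg — identical.
Codon 7: UCA Ser / UCA Ser — identical.
Nonsynonymous differences: 0 → same protein.

yes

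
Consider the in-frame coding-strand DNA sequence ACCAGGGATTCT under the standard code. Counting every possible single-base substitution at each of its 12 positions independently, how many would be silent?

Codon 1 (ACC, Thr): 3 synonymous substitutions.
Codon 2 (AGG, Arg): 2 synonymous substitutions.
Codon 3 (GAT, Asp): 1 synonymous substitution.
Codon 4 (TCT, Ser): 3 synonymous substitutions.
Total: 3 + 2 + 1 + 3 = 9.

9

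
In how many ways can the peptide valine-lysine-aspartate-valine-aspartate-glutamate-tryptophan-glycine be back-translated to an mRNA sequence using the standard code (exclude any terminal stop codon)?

1024

Val: 4 codons.
Lys: 2 codons.
Asp: 2 codons.
Val: 4 codons.
Asp: 2 codons.
Glu: 2 codons.
Trp: 1 codon.
Gly: 4 codons.
4 × 2 × 2 × 4 × 2 × 2 × 1 × 4 = 1024.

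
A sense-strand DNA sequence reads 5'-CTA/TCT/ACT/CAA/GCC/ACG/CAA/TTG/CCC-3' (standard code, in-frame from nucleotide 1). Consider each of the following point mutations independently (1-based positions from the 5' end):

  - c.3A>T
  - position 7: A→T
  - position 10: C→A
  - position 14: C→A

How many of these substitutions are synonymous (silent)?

Codon 1: CTA (Leu) → CTT (Leu) — synonymous.
Codon 3: ACT (Thr) → TCT (Ser) — missense.
Codon 4: CAA (Gln) → AAA (Lys) — missense.
Codon 5: GCC (Ala) → GAC (Asp) — missense.
Synonymous: 1 of 4.

1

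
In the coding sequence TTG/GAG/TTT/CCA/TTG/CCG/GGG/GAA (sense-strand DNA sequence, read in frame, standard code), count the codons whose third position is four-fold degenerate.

Codon 1 TTG (Leu): third position 2-fold.
Codon 2 GAG (Glu): third position 2-fold.
Codon 3 TTT (Phe): third position 2-fold.
Codon 4 CCA (Pro): third position 4-fold.
Codon 5 TTG (Leu): third position 2-fold.
Codon 6 CCG (Pro): third position 4-fold.
Codon 7 GGG (Gly): third position 4-fold.
Codon 8 GAA (Glu): third position 2-fold.
Four-fold degenerate third positions: 3.

3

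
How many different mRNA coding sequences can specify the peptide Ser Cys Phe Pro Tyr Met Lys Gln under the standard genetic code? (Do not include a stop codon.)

768

Ser: 6 codons.
Cys: 2 codons.
Phe: 2 codons.
Pro: 4 codons.
Tyr: 2 codons.
Met: 1 codon.
Lys: 2 codons.
Gln: 2 codons.
6 × 2 × 2 × 4 × 2 × 1 × 2 × 2 = 768.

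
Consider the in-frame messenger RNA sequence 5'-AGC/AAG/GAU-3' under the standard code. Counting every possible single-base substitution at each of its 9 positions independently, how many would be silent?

3

Codon 1 (AGC, Ser): 1 synonymous substitution.
Codon 2 (AAG, Lys): 1 synonymous substitution.
Codon 3 (GAU, Asp): 1 synonymous substitution.
Total: 1 + 1 + 1 = 3.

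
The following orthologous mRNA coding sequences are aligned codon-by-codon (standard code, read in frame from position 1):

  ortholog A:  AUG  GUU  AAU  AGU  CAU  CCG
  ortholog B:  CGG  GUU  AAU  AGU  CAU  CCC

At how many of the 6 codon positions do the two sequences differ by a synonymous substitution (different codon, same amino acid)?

Codon 1: AUG Met / CGG Arg — nonsynonymous.
Codon 2: GUU Val / GUU Val — identical.
Codon 3: AAU Asn / AAU Asn — identical.
Codon 4: AGU Ser / AGU Ser — identical.
Codon 5: CAU His / CAU His — identical.
Codon 6: CCG Pro / CCC Pro — synonymous.
Synonymous differences: 1.

1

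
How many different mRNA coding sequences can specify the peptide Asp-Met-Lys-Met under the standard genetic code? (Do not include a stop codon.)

Asp: 2 codons.
Met: 1 codon.
Lys: 2 codons.
Met: 1 codon.
2 × 1 × 2 × 1 = 4.

4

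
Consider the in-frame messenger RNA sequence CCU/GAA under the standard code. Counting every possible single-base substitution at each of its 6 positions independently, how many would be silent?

Codon 1 (CCU, Pro): 3 synonymous substitutions.
Codon 2 (GAA, Glu): 1 synonymous substitution.
Total: 3 + 1 = 4.

4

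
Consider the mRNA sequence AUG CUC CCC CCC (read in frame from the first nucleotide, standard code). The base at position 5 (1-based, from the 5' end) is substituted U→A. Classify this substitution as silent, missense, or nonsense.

missense

Position 5 falls in codon 2: CUC → Leu.
After the substitution the codon is CAC → His.
Leu ≠ His, so this is a missense mutation.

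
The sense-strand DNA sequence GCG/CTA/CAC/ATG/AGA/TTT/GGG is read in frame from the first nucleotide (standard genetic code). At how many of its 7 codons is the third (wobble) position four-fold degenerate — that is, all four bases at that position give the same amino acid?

3

Codon 1 GCG (Ala): third position 4-fold.
Codon 2 CTA (Leu): third position 4-fold.
Codon 3 CAC (His): third position 2-fold.
Codon 4 ATG (Met): third position 1-fold.
Codon 5 AGA (Arg): third position 2-fold.
Codon 6 TTT (Phe): third position 2-fold.
Codon 7 GGG (Gly): third position 4-fold.
Four-fold degenerate third positions: 3.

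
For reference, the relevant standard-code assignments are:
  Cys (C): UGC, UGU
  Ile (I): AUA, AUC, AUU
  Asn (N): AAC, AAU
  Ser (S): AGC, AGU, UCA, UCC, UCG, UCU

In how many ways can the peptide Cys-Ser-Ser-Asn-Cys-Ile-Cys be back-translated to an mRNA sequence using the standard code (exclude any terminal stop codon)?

Cys: 2 codons.
Ser: 6 codons.
Ser: 6 codons.
Asn: 2 codons.
Cys: 2 codons.
Ile: 3 codons.
Cys: 2 codons.
2 × 6 × 6 × 2 × 2 × 3 × 2 = 1728.

1728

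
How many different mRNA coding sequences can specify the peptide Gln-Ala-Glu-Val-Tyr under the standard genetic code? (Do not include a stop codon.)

Gln: 2 codons.
Ala: 4 codons.
Glu: 2 codons.
Val: 4 codons.
Tyr: 2 codons.
2 × 4 × 2 × 4 × 2 = 128.

128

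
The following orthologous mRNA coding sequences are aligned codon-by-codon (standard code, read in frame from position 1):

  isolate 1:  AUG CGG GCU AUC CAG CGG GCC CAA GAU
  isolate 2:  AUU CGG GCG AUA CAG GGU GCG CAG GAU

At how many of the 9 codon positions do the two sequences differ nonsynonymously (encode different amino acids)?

2

Codon 1: AUG Met / AUU Ile — nonsynonymous.
Codon 2: CGG Arg / CGG Arg — identical.
Codon 3: GCU Ala / GCG Ala — synonymous.
Codon 4: AUC Ile / AUA Ile — synonymous.
Codon 5: CAG Gln / CAG Gln — identical.
Codon 6: CGG Arg / GGU Gly — nonsynonymous.
Codon 7: GCC Ala / GCG Ala — synonymous.
Codon 8: CAA Gln / CAG Gln — synonymous.
Codon 9: GAU Asp / GAU Asp — identical.
Nonsynonymous differences: 2.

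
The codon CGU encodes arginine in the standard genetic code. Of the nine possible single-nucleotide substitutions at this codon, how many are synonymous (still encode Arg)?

3

Position 1: none → 0 synonymous.
Position 2: none → 0 synonymous.
Position 3: CGC, CGA, CGG → 3 synonymous.
Total: 0 + 0 + 3 = 3.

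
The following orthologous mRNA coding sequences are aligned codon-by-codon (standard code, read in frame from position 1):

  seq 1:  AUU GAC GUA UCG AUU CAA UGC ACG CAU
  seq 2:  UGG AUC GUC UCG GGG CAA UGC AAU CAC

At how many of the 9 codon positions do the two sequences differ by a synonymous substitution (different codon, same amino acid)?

Codon 1: AUU Ile / UGG Trp — nonsynonymous.
Codon 2: GAC Asp / AUC Ile — nonsynonymous.
Codon 3: GUA Val / GUC Val — synonymous.
Codon 4: UCG Ser / UCG Ser — identical.
Codon 5: AUU Ile / GGG Gly — nonsynonymous.
Codon 6: CAA Gln / CAA Gln — identical.
Codon 7: UGC Cys / UGC Cys — identical.
Codon 8: ACG Thr / AAU Asn — nonsynonymous.
Codon 9: CAU His / CAC His — synonymous.
Synonymous differences: 2.

2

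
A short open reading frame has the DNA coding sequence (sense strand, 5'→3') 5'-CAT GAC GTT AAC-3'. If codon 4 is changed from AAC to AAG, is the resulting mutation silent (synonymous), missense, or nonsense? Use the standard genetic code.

Position 12 falls in codon 4: AAC → Asn.
After the substitution the codon is AAG → Lys.
Asn ≠ Lys, so this is a missense mutation.

missense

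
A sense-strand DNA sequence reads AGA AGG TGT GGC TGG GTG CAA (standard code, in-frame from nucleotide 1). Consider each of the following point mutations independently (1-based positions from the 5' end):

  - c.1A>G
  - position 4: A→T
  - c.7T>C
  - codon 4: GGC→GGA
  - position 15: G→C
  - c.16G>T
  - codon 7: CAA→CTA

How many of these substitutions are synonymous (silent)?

Codon 1: AGA (Arg) → GGA (Gly) — missense.
Codon 2: AGG (Arg) → TGG (Trp) — missense.
Codon 3: TGT (Cys) → CGT (Arg) — missense.
Codon 4: GGC (Gly) → GGA (Gly) — synonymous.
Codon 5: TGG (Trp) → TGC (Cys) — missense.
Codon 6: GTG (Val) → TTG (Leu) — missense.
Codon 7: CAA (Gln) → CTA (Leu) — missense.
Synonymous: 1 of 7.

1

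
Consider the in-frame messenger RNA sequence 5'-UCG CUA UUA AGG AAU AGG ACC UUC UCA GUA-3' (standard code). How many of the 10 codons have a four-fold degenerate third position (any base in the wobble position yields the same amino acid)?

Codon 1 UCG (Ser): third position 4-fold.
Codon 2 CUA (Leu): third position 4-fold.
Codon 3 UUA (Leu): third position 2-fold.
Codon 4 AGG (Arg): third position 2-fold.
Codon 5 AAU (Asn): third position 2-fold.
Codon 6 AGG (Arg): third position 2-fold.
Codon 7 ACC (Thr): third position 4-fold.
Codon 8 UUC (Phe): third position 2-fold.
Codon 9 UCA (Ser): third position 4-fold.
Codon 10 GUA (Val): third position 4-fold.
Four-fold degenerate third positions: 5.

5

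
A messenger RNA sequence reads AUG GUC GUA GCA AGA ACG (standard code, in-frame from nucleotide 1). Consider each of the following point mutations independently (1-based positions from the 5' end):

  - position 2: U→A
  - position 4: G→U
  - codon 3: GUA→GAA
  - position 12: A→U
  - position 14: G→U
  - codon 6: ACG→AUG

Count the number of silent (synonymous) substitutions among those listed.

Codon 1: AUG (Met) → AAG (Lys) — missense.
Codon 2: GUC (Val) → UUC (Phe) — missense.
Codon 3: GUA (Val) → GAA (Glu) — missense.
Codon 4: GCA (Ala) → GCU (Ala) — synonymous.
Codon 5: AGA (Arg) → AUA (Ile) — missense.
Codon 6: ACG (Thr) → AUG (Met) — missense.
Synonymous: 1 of 6.

1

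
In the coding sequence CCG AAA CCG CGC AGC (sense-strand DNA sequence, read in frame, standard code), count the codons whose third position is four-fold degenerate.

3

Codon 1 CCG (Pro): third position 4-fold.
Codon 2 AAA (Lys): third position 2-fold.
Codon 3 CCG (Pro): third position 4-fold.
Codon 4 CGC (Arg): third position 4-fold.
Codon 5 AGC (Ser): third position 2-fold.
Four-fold degenerate third positions: 3.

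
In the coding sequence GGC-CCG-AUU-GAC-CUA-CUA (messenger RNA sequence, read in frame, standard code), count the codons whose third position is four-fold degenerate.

4

Codon 1 GGC (Gly): third position 4-fold.
Codon 2 CCG (Pro): third position 4-fold.
Codon 3 AUU (Ile): third position 3-fold.
Codon 4 GAC (Asp): third position 2-fold.
Codon 5 CUA (Leu): third position 4-fold.
Codon 6 CUA (Leu): third position 4-fold.
Four-fold degenerate third positions: 4.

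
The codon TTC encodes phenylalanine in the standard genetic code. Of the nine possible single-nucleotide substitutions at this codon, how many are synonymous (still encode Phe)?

Position 1: none → 0 synonymous.
Position 2: none → 0 synonymous.
Position 3: TTT → 1 synonymous.
Total: 0 + 0 + 1 = 1.

1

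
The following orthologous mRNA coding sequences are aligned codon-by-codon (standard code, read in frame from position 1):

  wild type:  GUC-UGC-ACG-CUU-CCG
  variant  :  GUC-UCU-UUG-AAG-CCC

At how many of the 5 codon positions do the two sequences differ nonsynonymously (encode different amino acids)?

3

Codon 1: GUC Val / GUC Val — identical.
Codon 2: UGC Cys / UCU Ser — nonsynonymous.
Codon 3: ACG Thr / UUG Leu — nonsynonymous.
Codon 4: CUU Leu / AAG Lys — nonsynonymous.
Codon 5: CCG Pro / CCC Pro — synonymous.
Nonsynonymous differences: 3.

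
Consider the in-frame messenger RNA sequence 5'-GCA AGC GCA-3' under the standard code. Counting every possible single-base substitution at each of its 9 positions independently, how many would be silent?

Codon 1 (GCA, Ala): 3 synonymous substitutions.
Codon 2 (AGC, Ser): 1 synonymous substitution.
Codon 3 (GCA, Ala): 3 synonymous substitutions.
Total: 3 + 1 + 3 = 7.

7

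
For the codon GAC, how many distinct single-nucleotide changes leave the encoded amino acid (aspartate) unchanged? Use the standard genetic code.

1

Position 1: none → 0 synonymous.
Position 2: none → 0 synonymous.
Position 3: GAT → 1 synonymous.
Total: 0 + 0 + 1 = 1.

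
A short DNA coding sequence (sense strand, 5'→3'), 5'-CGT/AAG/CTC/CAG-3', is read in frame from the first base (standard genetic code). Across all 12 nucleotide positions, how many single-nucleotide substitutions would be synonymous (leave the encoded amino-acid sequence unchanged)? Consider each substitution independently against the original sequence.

8

Codon 1 (CGT, Arg): 3 synonymous substitutions.
Codon 2 (AAG, Lys): 1 synonymous substitution.
Codon 3 (CTC, Leu): 3 synonymous substitutions.
Codon 4 (CAG, Gln): 1 synonymous substitution.
Total: 3 + 1 + 3 + 1 = 8.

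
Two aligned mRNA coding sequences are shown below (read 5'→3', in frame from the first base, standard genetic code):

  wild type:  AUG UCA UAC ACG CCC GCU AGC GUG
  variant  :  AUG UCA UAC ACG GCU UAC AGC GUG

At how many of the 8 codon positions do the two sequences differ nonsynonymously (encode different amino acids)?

Codon 1: AUG Met / AUG Met — identical.
Codon 2: UCA Ser / UCA Ser — identical.
Codon 3: UAC Tyr / UAC Tyr — identical.
Codon 4: ACG Thr / ACG Thr — identical.
Codon 5: CCC Pro / GCU Ala — nonsynonymous.
Codon 6: GCU Ala / UAC Tyr — nonsynonymous.
Codon 7: AGC Ser / AGC Ser — identical.
Codon 8: GUG Val / GUG Val — identical.
Nonsynonymous differences: 2.

2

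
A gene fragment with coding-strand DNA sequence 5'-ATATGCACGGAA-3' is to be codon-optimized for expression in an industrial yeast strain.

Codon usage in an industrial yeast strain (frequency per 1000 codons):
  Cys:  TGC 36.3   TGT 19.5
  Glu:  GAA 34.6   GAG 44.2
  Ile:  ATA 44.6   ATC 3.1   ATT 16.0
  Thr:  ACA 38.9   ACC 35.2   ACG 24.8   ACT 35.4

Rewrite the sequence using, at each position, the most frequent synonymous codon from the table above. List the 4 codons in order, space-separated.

Codon 1 (Ile): best is ATA at 44.6.
Codon 2 (Cys): best is TGC at 36.3.
Codon 3 (Thr): best is ACA at 38.9.
Codon 4 (Glu): best is GAG at 44.2.

ATA TGC ACA GAG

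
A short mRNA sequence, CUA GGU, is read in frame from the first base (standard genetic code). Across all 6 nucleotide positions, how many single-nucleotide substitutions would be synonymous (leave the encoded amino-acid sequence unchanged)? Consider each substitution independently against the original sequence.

7

Codon 1 (CUA, Leu): 4 synonymous substitutions.
Codon 2 (GGU, Gly): 3 synonymous substitutions.
Total: 4 + 3 = 7.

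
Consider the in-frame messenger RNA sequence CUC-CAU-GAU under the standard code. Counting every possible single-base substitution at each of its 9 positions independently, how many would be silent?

5

Codon 1 (CUC, Leu): 3 synonymous substitutions.
Codon 2 (CAU, His): 1 synonymous substitution.
Codon 3 (GAU, Asp): 1 synonymous substitution.
Total: 3 + 1 + 1 = 5.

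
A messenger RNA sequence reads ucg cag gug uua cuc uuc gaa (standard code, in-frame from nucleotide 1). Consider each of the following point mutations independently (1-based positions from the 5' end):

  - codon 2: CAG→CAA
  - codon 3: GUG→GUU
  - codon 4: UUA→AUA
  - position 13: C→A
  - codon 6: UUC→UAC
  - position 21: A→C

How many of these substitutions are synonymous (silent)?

Codon 2: CAG (Gln) → CAA (Gln) — synonymous.
Codon 3: GUG (Val) → GUU (Val) — synonymous.
Codon 4: UUA (Leu) → AUA (Ile) — missense.
Codon 5: CUC (Leu) → AUC (Ile) — missense.
Codon 6: UUC (Phe) → UAC (Tyr) — missense.
Codon 7: GAA (Glu) → GAC (Asp) — missense.
Synonymous: 2 of 6.

2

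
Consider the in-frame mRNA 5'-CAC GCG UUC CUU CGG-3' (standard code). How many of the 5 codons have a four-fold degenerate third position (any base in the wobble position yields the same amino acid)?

Codon 1 CAC (His): third position 2-fold.
Codon 2 GCG (Ala): third position 4-fold.
Codon 3 UUC (Phe): third position 2-fold.
Codon 4 CUU (Leu): third position 4-fold.
Codon 5 CGG (Arg): third position 4-fold.
Four-fold degenerate third positions: 3.

3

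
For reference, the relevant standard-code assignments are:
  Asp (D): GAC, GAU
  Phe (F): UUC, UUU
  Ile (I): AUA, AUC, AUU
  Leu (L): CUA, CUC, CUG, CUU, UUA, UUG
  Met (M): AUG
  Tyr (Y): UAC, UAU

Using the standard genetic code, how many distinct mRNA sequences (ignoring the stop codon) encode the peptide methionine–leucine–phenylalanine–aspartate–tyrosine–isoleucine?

Met: 1 codon.
Leu: 6 codons.
Phe: 2 codons.
Asp: 2 codons.
Tyr: 2 codons.
Ile: 3 codons.
1 × 6 × 2 × 2 × 2 × 3 = 144.

144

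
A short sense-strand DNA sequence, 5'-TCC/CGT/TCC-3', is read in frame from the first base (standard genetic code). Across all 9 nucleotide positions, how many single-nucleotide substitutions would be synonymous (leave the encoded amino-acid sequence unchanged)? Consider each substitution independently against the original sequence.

Codon 1 (TCC, Ser): 3 synonymous substitutions.
Codon 2 (CGT, Arg): 3 synonymous substitutions.
Codon 3 (TCC, Ser): 3 synonymous substitutions.
Total: 3 + 3 + 3 = 9.

9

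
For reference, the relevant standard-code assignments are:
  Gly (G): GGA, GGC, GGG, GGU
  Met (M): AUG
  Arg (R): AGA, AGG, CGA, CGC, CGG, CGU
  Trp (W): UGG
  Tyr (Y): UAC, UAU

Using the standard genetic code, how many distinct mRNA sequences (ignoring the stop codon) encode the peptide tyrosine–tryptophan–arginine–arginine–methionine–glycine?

288

Tyr: 2 codons.
Trp: 1 codon.
Arg: 6 codons.
Arg: 6 codons.
Met: 1 codon.
Gly: 4 codons.
2 × 1 × 6 × 6 × 1 × 4 = 288.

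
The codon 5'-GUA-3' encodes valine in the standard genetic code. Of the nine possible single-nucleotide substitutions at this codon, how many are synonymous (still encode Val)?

3

Position 1: none → 0 synonymous.
Position 2: none → 0 synonymous.
Position 3: GUU, GUC, GUG → 3 synonymous.
Total: 0 + 0 + 3 = 3.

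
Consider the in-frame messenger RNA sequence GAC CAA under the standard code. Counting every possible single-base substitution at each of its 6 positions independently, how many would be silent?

Codon 1 (GAC, Asp): 1 synonymous substitution.
Codon 2 (CAA, Gln): 1 synonymous substitution.
Total: 1 + 1 = 2.

2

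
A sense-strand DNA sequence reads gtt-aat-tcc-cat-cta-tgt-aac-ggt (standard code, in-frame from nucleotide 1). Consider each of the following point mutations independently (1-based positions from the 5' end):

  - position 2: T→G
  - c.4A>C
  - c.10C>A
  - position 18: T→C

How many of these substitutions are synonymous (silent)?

1

Codon 1: GTT (Val) → GGT (Gly) — missense.
Codon 2: AAT (Asn) → CAT (His) — missense.
Codon 4: CAT (His) → AAT (Asn) — missense.
Codon 6: TGT (Cys) → TGC (Cys) — synonymous.
Synonymous: 1 of 4.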